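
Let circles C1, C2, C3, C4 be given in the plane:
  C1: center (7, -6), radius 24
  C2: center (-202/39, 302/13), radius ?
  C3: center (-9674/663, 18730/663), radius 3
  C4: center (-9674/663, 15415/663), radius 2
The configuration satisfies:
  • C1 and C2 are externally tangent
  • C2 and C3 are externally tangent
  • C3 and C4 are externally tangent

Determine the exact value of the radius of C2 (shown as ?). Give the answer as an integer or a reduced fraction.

1. [ext C1·C2]  r_C2² + 48r_C2 − 3841/9 = 0  ⇒  r_C2 = 23/3 (r>0 drops 1)
2. [ext C2·C3]  r_C2² + 6r_C2 − 943/9 = 0  ⇒  r_C2 = 23/3 (r>0 drops 1)

23/3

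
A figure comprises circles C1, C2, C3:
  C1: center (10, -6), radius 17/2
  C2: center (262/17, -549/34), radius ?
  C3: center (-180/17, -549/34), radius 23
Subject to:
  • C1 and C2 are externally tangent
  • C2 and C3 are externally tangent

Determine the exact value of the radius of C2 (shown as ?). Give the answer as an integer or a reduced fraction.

1. [ext C1·C2]  r_C2² + 17r_C2 − 60 = 0  ⇒  r_C2 = 3 (r>0 drops 1)
2. [ext C2·C3]  r_C2² + 46r_C2 − 147 = 0  ⇒  r_C2 = 3 (r>0 drops 1)

3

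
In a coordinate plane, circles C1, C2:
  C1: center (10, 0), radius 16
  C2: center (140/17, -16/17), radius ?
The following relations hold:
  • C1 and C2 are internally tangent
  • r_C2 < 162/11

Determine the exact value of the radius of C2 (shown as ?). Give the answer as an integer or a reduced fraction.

14

1. [int C1,C2]  r_C2² − 32r_C2 + 252 = 0  ⇒  r_C2 = 14 or 18
2. given r_C2 < 162/11: keep 14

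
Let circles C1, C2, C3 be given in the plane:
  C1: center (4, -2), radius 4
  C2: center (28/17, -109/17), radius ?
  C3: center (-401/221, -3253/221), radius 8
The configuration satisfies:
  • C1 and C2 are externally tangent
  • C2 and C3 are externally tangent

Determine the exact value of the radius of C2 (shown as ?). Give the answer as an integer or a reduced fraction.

1

1. [ext C1·C2]  r_C2² + 8r_C2 − 9 = 0  ⇒  r_C2 = 1 (r>0 drops 1)
2. [ext C2·C3]  r_C2² + 16r_C2 − 17 = 0  ⇒  r_C2 = 1 (r>0 drops 1)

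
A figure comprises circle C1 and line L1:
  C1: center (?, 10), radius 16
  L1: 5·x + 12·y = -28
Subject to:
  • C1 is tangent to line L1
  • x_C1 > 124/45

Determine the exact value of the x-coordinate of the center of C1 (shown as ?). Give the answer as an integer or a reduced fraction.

1. [C1‖L1]  x_C1² + (296/5)x_C1 − 4272/5 = 0  ⇒  x_C1 = -356/5 or 12
2. given x_C1 > 124/45: keep 12

12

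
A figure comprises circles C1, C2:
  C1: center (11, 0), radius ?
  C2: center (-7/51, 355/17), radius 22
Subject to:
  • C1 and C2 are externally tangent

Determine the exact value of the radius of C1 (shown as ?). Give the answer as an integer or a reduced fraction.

1. [ext C1·C2]  r_C1² + 44r_C1 − 685/9 = 0  ⇒  r_C1 = 5/3 (r>0 drops 1)

5/3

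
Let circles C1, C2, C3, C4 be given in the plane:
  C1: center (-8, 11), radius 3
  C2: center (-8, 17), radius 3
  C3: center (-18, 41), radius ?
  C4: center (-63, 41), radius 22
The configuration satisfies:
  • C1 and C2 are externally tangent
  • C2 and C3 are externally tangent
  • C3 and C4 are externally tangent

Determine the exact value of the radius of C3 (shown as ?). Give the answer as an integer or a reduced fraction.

23

1. [ext C2·C3]  r_C3² + 6r_C3 − 667 = 0  ⇒  r_C3 = 23 (r>0 drops 1)
2. [ext C3·C4]  r_C3² + 44r_C3 − 1541 = 0  ⇒  r_C3 = 23 (r>0 drops 1)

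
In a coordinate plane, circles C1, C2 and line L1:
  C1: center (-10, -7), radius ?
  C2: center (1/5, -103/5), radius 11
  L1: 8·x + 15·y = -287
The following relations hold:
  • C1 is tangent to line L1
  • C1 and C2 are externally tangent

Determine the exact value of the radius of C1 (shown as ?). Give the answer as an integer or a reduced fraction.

6

1. [C1‖L1]  r_C1² − 36 = 0  ⇒  r_C1 = 6 (r>0 drops 1)
2. [ext C1·C2]  r_C1² + 22r_C1 − 168 = 0  ⇒  r_C1 = 6 (r>0 drops 1)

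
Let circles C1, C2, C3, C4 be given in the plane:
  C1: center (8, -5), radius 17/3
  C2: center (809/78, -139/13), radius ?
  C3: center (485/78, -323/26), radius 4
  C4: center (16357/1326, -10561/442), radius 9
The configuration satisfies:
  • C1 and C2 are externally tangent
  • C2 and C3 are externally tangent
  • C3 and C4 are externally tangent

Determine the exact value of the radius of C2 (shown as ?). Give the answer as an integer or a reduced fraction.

1/2

1. [ext C1·C2]  r_C2² + (34/3)r_C2 − 71/12 = 0  ⇒  r_C2 = 1/2 (r>0 drops 1)
2. [ext C2·C3]  r_C2² + 8r_C2 − 17/4 = 0  ⇒  r_C2 = 1/2 (r>0 drops 1)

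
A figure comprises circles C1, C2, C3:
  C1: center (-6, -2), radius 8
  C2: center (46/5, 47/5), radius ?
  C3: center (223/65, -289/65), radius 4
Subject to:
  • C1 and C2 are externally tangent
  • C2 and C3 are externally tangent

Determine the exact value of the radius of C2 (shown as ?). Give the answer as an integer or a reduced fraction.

1. [ext C1·C2]  r_C2² + 16r_C2 − 297 = 0  ⇒  r_C2 = 11 (r>0 drops 1)
2. [ext C2·C3]  r_C2² + 8r_C2 − 209 = 0  ⇒  r_C2 = 11 (r>0 drops 1)

11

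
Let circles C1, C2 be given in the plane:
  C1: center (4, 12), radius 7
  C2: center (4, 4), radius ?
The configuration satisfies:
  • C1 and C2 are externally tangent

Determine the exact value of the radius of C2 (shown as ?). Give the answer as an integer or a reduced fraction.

1

1. [ext C1·C2]  r_C2² + 14r_C2 − 15 = 0  ⇒  r_C2 = 1 (r>0 drops 1)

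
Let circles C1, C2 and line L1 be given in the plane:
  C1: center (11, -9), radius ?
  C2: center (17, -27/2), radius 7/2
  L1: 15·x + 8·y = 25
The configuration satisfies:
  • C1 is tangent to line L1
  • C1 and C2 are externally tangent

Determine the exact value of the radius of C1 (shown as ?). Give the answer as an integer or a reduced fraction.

4

1. [C1‖L1]  r_C1² − 16 = 0  ⇒  r_C1 = 4 (r>0 drops 1)
2. [ext C1·C2]  r_C1² + 7r_C1 − 44 = 0  ⇒  r_C1 = 4 (r>0 drops 1)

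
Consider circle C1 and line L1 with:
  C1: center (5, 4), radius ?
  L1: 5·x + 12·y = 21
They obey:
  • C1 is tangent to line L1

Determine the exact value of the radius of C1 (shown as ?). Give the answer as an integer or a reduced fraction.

4

1. [C1‖L1]  r_C1² − 16 = 0  ⇒  r_C1 = 4 (r>0 drops 1)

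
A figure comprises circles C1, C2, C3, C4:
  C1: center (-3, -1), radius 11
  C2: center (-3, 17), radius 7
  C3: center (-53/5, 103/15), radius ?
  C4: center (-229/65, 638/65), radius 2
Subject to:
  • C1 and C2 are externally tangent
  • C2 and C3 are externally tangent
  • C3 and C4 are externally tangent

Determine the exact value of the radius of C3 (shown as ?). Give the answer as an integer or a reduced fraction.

1. [ext C2·C3]  r_C3² + 14r_C3 − 1003/9 = 0  ⇒  r_C3 = 17/3 (r>0 drops 1)
2. [ext C3·C4]  r_C3² + 4r_C3 − 493/9 = 0  ⇒  r_C3 = 17/3 (r>0 drops 1)

17/3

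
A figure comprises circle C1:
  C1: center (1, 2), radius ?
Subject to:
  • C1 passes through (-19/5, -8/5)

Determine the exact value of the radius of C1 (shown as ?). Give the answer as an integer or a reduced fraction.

6

1. [C1∋P]  r_C1² − 36 = 0  ⇒  r_C1 = 6 (r>0 drops 1)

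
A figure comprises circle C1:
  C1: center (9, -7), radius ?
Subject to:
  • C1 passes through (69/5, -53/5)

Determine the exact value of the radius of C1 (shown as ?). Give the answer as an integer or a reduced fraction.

1. [C1∋P]  r_C1² − 36 = 0  ⇒  r_C1 = 6 (r>0 drops 1)

6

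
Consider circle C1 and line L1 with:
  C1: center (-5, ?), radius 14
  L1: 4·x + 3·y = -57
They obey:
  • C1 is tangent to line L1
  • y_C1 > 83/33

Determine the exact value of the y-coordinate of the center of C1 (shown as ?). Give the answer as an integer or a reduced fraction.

1. [C1‖L1]  y_C1² + (74/3)y_C1 − 1177/3 = 0  ⇒  y_C1 = -107/3 or 11
2. given y_C1 > 83/33: keep 11

11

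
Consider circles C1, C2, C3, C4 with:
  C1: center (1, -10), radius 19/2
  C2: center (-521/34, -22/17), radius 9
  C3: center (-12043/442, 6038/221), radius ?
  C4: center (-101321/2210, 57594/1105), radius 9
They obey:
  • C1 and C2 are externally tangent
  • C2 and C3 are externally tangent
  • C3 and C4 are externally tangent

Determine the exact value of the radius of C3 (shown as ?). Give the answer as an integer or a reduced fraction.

1. [ext C2·C3]  r_C3² + 18r_C3 − 880 = 0  ⇒  r_C3 = 22 (r>0 drops 1)
2. [ext C3·C4]  r_C3² + 18r_C3 − 880 = 0  ⇒  r_C3 = 22 (r>0 drops 1)

22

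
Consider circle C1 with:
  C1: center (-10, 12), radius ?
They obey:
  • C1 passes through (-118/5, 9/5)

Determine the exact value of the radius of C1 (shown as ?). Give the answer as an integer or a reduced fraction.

1. [C1∋P]  r_C1² − 289 = 0  ⇒  r_C1 = 17 (r>0 drops 1)

17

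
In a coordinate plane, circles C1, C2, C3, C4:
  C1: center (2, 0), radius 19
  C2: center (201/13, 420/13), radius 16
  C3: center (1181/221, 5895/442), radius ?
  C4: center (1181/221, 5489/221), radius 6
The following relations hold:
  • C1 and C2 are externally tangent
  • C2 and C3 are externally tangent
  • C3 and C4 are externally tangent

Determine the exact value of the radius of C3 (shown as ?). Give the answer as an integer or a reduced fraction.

1. [ext C2·C3]  r_C3² + 32r_C3 − 825/4 = 0  ⇒  r_C3 = 11/2 (r>0 drops 1)
2. [ext C3·C4]  r_C3² + 12r_C3 − 385/4 = 0  ⇒  r_C3 = 11/2 (r>0 drops 1)

11/2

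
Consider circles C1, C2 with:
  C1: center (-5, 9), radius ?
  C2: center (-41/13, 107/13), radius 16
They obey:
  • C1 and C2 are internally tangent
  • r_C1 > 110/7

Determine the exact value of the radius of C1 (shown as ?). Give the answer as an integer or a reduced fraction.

18

1. [int C1,C2]  r_C1² − 32r_C1 + 252 = 0  ⇒  r_C1 = 14 or 18
2. given r_C1 > 110/7: keep 18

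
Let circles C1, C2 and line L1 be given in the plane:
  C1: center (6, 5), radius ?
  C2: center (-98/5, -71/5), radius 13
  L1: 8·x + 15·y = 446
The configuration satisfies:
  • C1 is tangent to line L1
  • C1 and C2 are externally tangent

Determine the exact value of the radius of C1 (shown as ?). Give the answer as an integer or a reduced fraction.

1. [C1‖L1]  r_C1² − 361 = 0  ⇒  r_C1 = 19 (r>0 drops 1)
2. [ext C1·C2]  r_C1² + 26r_C1 − 855 = 0  ⇒  r_C1 = 19 (r>0 drops 1)

19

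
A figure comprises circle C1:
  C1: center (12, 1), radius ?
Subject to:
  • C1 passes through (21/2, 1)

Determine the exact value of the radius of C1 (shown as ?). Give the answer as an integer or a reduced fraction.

1. [C1∋P]  r_C1² − 9/4 = 0  ⇒  r_C1 = 3/2 (r>0 drops 1)

3/2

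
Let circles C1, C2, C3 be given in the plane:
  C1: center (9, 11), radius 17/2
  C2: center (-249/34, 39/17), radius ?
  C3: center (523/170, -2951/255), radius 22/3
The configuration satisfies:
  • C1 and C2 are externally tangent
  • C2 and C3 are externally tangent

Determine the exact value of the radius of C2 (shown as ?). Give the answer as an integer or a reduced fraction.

10

1. [ext C1·C2]  r_C2² + 17r_C2 − 270 = 0  ⇒  r_C2 = 10 (r>0 drops 1)
2. [ext C2·C3]  r_C2² + (44/3)r_C2 − 740/3 = 0  ⇒  r_C2 = 10 (r>0 drops 1)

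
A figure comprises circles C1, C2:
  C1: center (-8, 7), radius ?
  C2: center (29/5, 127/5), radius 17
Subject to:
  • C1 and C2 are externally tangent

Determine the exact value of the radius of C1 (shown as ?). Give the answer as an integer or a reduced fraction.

1. [ext C1·C2]  r_C1² + 34r_C1 − 240 = 0  ⇒  r_C1 = 6 (r>0 drops 1)

6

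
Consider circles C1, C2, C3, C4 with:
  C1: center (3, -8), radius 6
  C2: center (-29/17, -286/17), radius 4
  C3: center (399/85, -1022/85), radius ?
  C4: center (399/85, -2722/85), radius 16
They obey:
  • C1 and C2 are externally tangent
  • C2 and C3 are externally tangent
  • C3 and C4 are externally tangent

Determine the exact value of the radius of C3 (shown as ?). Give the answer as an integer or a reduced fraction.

4

1. [ext C2·C3]  r_C3² + 8r_C3 − 48 = 0  ⇒  r_C3 = 4 (r>0 drops 1)
2. [ext C3·C4]  r_C3² + 32r_C3 − 144 = 0  ⇒  r_C3 = 4 (r>0 drops 1)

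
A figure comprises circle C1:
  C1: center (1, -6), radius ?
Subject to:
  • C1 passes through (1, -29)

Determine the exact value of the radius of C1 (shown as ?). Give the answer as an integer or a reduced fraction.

1. [C1∋P]  r_C1² − 529 = 0  ⇒  r_C1 = 23 (r>0 drops 1)

23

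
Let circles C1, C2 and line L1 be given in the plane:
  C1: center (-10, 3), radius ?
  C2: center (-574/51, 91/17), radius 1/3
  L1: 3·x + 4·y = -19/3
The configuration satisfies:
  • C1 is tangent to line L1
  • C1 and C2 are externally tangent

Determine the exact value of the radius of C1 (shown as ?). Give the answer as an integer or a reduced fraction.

7/3

1. [C1‖L1]  r_C1² − 49/9 = 0  ⇒  r_C1 = 7/3 (r>0 drops 1)
2. [ext C1·C2]  r_C1² + (2/3)r_C1 − 7 = 0  ⇒  r_C1 = 7/3 (r>0 drops 1)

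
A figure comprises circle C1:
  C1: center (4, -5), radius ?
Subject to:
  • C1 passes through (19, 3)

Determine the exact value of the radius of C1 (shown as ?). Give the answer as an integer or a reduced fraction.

17

1. [C1∋P]  r_C1² − 289 = 0  ⇒  r_C1 = 17 (r>0 drops 1)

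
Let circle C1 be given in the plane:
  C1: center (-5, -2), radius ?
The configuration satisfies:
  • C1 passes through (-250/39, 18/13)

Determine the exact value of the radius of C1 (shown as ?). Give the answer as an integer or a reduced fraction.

11/3

1. [C1∋P]  r_C1² − 121/9 = 0  ⇒  r_C1 = 11/3 (r>0 drops 1)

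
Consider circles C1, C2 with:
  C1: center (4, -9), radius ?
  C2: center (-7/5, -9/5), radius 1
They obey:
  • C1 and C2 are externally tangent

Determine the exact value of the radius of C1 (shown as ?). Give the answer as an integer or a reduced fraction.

1. [ext C1·C2]  r_C1² + 2r_C1 − 80 = 0  ⇒  r_C1 = 8 (r>0 drops 1)

8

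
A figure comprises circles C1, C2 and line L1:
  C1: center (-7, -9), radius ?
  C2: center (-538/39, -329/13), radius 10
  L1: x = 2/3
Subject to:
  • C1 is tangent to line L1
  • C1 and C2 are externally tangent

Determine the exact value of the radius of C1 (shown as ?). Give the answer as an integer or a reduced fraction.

23/3

1. [C1‖L1]  r_C1² − 529/9 = 0  ⇒  r_C1 = 23/3 (r>0 drops 1)
2. [ext C1·C2]  r_C1² + 20r_C1 − 1909/9 = 0  ⇒  r_C1 = 23/3 (r>0 drops 1)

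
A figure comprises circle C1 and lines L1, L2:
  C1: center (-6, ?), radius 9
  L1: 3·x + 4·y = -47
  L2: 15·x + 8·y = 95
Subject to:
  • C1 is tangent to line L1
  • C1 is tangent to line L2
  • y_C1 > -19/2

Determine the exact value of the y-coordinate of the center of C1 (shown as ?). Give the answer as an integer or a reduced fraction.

4

1. [C1‖L1]  y_C1² + (29/2)y_C1 − 74 = 0  ⇒  y_C1 = -37/2 or 4
2. [C1‖L2]  y_C1² − (185/4)y_C1 + 169 = 0  ⇒  y_C1 = 4 or 169/4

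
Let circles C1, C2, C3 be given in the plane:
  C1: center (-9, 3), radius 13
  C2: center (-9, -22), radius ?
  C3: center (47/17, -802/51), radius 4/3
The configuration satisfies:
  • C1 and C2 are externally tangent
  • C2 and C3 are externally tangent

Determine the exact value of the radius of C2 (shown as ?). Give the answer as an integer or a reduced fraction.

1. [ext C1·C2]  r_C2² + 26r_C2 − 456 = 0  ⇒  r_C2 = 12 (r>0 drops 1)
2. [ext C2·C3]  r_C2² + (8/3)r_C2 − 176 = 0  ⇒  r_C2 = 12 (r>0 drops 1)

12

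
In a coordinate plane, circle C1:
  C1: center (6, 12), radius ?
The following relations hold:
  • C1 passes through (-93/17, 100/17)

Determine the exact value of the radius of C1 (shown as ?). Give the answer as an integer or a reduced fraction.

1. [C1∋P]  r_C1² − 169 = 0  ⇒  r_C1 = 13 (r>0 drops 1)

13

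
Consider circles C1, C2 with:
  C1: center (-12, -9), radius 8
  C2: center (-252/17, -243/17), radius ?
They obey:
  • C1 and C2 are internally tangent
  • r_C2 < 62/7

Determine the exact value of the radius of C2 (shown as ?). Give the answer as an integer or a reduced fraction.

1. [int C1,C2]  r_C2² − 16r_C2 + 28 = 0  ⇒  r_C2 = 2 or 14
2. given r_C2 < 62/7: keep 2

2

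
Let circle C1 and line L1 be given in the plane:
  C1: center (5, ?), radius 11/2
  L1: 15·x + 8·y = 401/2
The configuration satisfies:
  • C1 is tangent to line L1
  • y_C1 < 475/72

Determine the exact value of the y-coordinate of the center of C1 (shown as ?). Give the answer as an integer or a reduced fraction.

4

1. [C1‖L1]  y_C1² − (251/8)y_C1 + 219/2 = 0  ⇒  y_C1 = 4 or 219/8
2. given y_C1 < 475/72: keep 4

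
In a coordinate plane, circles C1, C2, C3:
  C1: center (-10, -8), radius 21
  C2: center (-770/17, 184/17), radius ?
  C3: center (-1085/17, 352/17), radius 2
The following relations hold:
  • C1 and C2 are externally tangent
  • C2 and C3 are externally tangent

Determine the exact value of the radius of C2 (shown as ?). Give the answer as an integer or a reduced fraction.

19

1. [ext C1·C2]  r_C2² + 42r_C2 − 1159 = 0  ⇒  r_C2 = 19 (r>0 drops 1)
2. [ext C2·C3]  r_C2² + 4r_C2 − 437 = 0  ⇒  r_C2 = 19 (r>0 drops 1)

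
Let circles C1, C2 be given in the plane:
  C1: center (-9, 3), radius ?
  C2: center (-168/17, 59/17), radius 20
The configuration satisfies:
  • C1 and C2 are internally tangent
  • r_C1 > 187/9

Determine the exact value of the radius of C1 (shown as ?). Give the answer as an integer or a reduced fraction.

1. [int C1,C2]  r_C1² − 40r_C1 + 399 = 0  ⇒  r_C1 = 19 or 21
2. given r_C1 > 187/9: keep 21

21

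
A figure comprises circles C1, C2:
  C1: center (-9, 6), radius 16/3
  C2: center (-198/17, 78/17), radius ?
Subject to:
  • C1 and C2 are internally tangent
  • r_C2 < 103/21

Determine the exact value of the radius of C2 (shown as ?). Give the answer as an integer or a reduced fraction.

1. [int C1,C2]  r_C2² − (32/3)r_C2 + 175/9 = 0  ⇒  r_C2 = 7/3 or 25/3
2. given r_C2 < 103/21: keep 7/3

7/3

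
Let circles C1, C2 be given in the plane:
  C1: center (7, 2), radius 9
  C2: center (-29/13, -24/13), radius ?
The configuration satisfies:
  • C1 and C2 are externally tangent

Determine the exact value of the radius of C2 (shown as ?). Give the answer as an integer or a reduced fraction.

1

1. [ext C1·C2]  r_C2² + 18r_C2 − 19 = 0  ⇒  r_C2 = 1 (r>0 drops 1)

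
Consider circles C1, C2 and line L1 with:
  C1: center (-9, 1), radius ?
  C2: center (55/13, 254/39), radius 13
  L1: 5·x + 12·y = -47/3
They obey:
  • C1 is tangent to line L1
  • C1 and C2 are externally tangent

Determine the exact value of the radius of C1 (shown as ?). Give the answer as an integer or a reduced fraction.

4/3

1. [C1‖L1]  r_C1² − 16/9 = 0  ⇒  r_C1 = 4/3 (r>0 drops 1)
2. [ext C1·C2]  r_C1² + 26r_C1 − 328/9 = 0  ⇒  r_C1 = 4/3 (r>0 drops 1)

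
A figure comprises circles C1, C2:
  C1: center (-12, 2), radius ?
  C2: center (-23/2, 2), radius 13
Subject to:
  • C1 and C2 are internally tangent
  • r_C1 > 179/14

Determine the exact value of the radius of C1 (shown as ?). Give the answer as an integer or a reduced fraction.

1. [int C1,C2]  r_C1² − 26r_C1 + 675/4 = 0  ⇒  r_C1 = 25/2 or 27/2
2. given r_C1 > 179/14: keep 27/2

27/2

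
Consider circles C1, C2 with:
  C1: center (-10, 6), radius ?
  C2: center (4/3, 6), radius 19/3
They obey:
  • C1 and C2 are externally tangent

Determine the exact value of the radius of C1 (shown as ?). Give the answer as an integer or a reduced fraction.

1. [ext C1·C2]  r_C1² + (38/3)r_C1 − 265/3 = 0  ⇒  r_C1 = 5 (r>0 drops 1)

5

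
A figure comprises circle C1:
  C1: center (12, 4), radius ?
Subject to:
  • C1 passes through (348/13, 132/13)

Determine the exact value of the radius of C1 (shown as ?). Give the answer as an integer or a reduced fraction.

16

1. [C1∋P]  r_C1² − 256 = 0  ⇒  r_C1 = 16 (r>0 drops 1)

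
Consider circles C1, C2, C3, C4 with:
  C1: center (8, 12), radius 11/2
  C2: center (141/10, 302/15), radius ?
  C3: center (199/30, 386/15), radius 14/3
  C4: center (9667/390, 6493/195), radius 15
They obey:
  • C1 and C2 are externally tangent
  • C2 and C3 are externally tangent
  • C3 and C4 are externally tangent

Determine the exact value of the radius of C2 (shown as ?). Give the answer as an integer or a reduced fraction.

14/3

1. [ext C1·C2]  r_C2² + 11r_C2 − 658/9 = 0  ⇒  r_C2 = 14/3 (r>0 drops 1)
2. [ext C2·C3]  r_C2² + (28/3)r_C2 − 196/3 = 0  ⇒  r_C2 = 14/3 (r>0 drops 1)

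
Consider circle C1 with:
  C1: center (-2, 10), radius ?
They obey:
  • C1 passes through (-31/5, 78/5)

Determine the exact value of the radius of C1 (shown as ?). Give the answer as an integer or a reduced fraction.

7

1. [C1∋P]  r_C1² − 49 = 0  ⇒  r_C1 = 7 (r>0 drops 1)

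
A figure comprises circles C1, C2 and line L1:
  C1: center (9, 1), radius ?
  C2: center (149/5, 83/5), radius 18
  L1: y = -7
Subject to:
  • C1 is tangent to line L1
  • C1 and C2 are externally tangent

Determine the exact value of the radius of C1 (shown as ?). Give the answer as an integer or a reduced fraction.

1. [C1‖L1]  r_C1² − 64 = 0  ⇒  r_C1 = 8 (r>0 drops 1)
2. [ext C1·C2]  r_C1² + 36r_C1 − 352 = 0  ⇒  r_C1 = 8 (r>0 drops 1)

8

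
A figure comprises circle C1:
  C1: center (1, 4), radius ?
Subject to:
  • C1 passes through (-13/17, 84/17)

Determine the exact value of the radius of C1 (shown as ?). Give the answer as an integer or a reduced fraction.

2

1. [C1∋P]  r_C1² − 4 = 0  ⇒  r_C1 = 2 (r>0 drops 1)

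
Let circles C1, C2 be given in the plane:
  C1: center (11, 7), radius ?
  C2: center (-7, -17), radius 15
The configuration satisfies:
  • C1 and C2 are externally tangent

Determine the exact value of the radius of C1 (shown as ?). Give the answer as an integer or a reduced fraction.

15

1. [ext C1·C2]  r_C1² + 30r_C1 − 675 = 0  ⇒  r_C1 = 15 (r>0 drops 1)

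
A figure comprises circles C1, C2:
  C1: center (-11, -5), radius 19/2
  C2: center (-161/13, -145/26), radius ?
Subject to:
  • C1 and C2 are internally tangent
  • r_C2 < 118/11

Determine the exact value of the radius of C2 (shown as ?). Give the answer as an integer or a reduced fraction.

8

1. [int C1,C2]  r_C2² − 19r_C2 + 88 = 0  ⇒  r_C2 = 8 or 11
2. given r_C2 < 118/11: keep 8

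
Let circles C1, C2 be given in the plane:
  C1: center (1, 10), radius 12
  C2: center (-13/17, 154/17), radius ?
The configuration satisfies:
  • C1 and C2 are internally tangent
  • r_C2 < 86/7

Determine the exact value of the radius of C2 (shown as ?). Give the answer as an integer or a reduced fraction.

10

1. [int C1,C2]  r_C2² − 24r_C2 + 140 = 0  ⇒  r_C2 = 10 or 14
2. given r_C2 < 86/7: keep 10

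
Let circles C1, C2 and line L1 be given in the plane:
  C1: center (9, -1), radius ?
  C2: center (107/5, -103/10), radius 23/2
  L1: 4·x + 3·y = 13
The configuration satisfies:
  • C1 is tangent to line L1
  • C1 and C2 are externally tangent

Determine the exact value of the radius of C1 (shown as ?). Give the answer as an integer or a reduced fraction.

4

1. [C1‖L1]  r_C1² − 16 = 0  ⇒  r_C1 = 4 (r>0 drops 1)
2. [ext C1·C2]  r_C1² + 23r_C1 − 108 = 0  ⇒  r_C1 = 4 (r>0 drops 1)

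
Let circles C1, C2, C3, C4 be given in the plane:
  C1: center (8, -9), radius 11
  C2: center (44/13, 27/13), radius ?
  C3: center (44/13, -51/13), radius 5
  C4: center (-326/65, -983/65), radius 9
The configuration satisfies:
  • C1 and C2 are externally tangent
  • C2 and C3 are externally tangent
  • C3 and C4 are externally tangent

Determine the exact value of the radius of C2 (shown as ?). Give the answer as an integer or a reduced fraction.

1. [ext C1·C2]  r_C2² + 22r_C2 − 23 = 0  ⇒  r_C2 = 1 (r>0 drops 1)
2. [ext C2·C3]  r_C2² + 10r_C2 − 11 = 0  ⇒  r_C2 = 1 (r>0 drops 1)

1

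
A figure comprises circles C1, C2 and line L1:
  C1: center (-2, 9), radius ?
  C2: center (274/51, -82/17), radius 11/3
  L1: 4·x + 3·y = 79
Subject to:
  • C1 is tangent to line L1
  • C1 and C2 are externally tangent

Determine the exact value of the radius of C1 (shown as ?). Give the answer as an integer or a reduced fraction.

12

1. [C1‖L1]  r_C1² − 144 = 0  ⇒  r_C1 = 12 (r>0 drops 1)
2. [ext C1·C2]  r_C1² + (22/3)r_C1 − 232 = 0  ⇒  r_C1 = 12 (r>0 drops 1)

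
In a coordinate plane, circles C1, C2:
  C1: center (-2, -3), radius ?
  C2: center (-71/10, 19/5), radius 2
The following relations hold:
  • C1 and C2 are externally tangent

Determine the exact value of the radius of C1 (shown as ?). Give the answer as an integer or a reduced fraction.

13/2

1. [ext C1·C2]  r_C1² + 4r_C1 − 273/4 = 0  ⇒  r_C1 = 13/2 (r>0 drops 1)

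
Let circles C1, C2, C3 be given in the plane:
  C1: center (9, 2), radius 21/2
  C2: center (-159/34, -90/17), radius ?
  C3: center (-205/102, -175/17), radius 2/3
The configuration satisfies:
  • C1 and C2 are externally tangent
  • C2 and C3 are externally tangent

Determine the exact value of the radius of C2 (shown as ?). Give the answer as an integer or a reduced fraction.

5

1. [ext C1·C2]  r_C2² + 21r_C2 − 130 = 0  ⇒  r_C2 = 5 (r>0 drops 1)
2. [ext C2·C3]  r_C2² + (4/3)r_C2 − 95/3 = 0  ⇒  r_C2 = 5 (r>0 drops 1)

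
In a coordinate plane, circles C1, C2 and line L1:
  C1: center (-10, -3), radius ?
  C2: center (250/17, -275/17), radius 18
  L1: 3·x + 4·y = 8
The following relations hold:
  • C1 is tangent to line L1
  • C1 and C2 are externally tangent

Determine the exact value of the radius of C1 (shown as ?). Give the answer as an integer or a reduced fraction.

1. [C1‖L1]  r_C1² − 100 = 0  ⇒  r_C1 = 10 (r>0 drops 1)
2. [ext C1·C2]  r_C1² + 36r_C1 − 460 = 0  ⇒  r_C1 = 10 (r>0 drops 1)

10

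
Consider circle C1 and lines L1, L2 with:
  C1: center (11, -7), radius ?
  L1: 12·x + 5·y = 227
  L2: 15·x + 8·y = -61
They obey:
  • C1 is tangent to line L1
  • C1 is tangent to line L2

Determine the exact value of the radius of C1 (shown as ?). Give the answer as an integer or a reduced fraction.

1. [C1‖L1]  r_C1² − 100 = 0  ⇒  r_C1 = 10 (r>0 drops 1)
2. [C1‖L2]  r_C1² − 100 = 0  ⇒  r_C1 = 10 (r>0 drops 1)

10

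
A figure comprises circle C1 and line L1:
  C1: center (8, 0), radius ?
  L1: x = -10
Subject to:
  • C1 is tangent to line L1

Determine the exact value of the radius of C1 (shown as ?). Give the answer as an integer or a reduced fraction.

18

1. [C1‖L1]  r_C1² − 324 = 0  ⇒  r_C1 = 18 (r>0 drops 1)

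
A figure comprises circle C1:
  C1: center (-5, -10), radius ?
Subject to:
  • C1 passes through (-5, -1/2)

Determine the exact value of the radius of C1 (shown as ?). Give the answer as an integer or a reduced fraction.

19/2

1. [C1∋P]  r_C1² − 361/4 = 0  ⇒  r_C1 = 19/2 (r>0 drops 1)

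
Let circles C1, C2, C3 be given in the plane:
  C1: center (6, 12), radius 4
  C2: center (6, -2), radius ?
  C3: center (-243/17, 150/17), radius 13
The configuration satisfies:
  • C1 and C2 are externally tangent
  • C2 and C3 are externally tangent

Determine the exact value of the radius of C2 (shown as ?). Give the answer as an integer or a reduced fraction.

10

1. [ext C1·C2]  r_C2² + 8r_C2 − 180 = 0  ⇒  r_C2 = 10 (r>0 drops 1)
2. [ext C2·C3]  r_C2² + 26r_C2 − 360 = 0  ⇒  r_C2 = 10 (r>0 drops 1)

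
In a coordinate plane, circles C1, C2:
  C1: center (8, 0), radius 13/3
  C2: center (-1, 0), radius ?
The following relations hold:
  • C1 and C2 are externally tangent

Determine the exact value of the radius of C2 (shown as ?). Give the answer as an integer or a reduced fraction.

14/3

1. [ext C1·C2]  r_C2² + (26/3)r_C2 − 560/9 = 0  ⇒  r_C2 = 14/3 (r>0 drops 1)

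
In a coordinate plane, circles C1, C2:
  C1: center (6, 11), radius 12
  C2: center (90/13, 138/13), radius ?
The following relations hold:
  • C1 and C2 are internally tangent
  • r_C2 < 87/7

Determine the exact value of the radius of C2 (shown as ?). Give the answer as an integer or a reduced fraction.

11

1. [int C1,C2]  r_C2² − 24r_C2 + 143 = 0  ⇒  r_C2 = 11 or 13
2. given r_C2 < 87/7: keep 11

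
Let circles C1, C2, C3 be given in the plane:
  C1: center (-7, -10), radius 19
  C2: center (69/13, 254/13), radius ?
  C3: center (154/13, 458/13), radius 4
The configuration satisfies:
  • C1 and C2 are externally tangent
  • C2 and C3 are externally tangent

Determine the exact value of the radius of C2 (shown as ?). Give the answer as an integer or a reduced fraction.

13

1. [ext C1·C2]  r_C2² + 38r_C2 − 663 = 0  ⇒  r_C2 = 13 (r>0 drops 1)
2. [ext C2·C3]  r_C2² + 8r_C2 − 273 = 0  ⇒  r_C2 = 13 (r>0 drops 1)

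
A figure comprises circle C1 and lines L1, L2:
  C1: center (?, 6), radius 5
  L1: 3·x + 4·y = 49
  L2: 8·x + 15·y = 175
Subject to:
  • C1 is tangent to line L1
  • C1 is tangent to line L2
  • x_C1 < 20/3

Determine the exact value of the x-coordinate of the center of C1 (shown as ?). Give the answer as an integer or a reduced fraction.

1. [C1‖L1]  x_C1² − (50/3)x_C1 = 0  ⇒  x_C1 = 0 or 50/3
2. [C1‖L2]  x_C1² − (85/4)x_C1 = 0  ⇒  x_C1 = 0 or 85/4

0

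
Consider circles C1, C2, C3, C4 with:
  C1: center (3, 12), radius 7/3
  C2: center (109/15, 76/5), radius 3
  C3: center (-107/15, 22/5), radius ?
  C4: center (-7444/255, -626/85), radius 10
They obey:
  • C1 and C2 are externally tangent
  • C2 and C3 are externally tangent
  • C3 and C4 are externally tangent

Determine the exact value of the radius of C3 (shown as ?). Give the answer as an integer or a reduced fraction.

15

1. [ext C2·C3]  r_C3² + 6r_C3 − 315 = 0  ⇒  r_C3 = 15 (r>0 drops 1)
2. [ext C3·C4]  r_C3² + 20r_C3 − 525 = 0  ⇒  r_C3 = 15 (r>0 drops 1)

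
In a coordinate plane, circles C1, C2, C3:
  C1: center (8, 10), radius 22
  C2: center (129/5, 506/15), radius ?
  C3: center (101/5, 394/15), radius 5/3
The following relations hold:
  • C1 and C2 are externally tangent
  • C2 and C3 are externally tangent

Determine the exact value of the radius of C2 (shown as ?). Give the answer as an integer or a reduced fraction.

1. [ext C1·C2]  r_C2² + 44r_C2 − 3565/9 = 0  ⇒  r_C2 = 23/3 (r>0 drops 1)
2. [ext C2·C3]  r_C2² + (10/3)r_C2 − 253/3 = 0  ⇒  r_C2 = 23/3 (r>0 drops 1)

23/3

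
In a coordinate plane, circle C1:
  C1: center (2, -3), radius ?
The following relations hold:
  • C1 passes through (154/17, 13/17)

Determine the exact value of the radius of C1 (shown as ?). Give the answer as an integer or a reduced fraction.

1. [C1∋P]  r_C1² − 64 = 0  ⇒  r_C1 = 8 (r>0 drops 1)

8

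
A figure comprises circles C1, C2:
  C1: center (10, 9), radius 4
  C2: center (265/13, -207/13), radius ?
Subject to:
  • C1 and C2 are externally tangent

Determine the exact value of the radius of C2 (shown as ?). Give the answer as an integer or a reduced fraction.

23

1. [ext C1·C2]  r_C2² + 8r_C2 − 713 = 0  ⇒  r_C2 = 23 (r>0 drops 1)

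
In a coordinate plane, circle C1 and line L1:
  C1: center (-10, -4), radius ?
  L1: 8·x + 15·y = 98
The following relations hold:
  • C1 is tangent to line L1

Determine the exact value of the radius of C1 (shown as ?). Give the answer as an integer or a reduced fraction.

14

1. [C1‖L1]  r_C1² − 196 = 0  ⇒  r_C1 = 14 (r>0 drops 1)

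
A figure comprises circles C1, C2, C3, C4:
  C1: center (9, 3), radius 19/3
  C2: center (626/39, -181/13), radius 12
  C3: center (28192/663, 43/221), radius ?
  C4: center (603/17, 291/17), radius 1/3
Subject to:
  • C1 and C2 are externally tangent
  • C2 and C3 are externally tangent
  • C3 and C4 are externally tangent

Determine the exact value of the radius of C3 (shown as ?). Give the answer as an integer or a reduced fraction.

18

1. [ext C2·C3]  r_C3² + 24r_C3 − 756 = 0  ⇒  r_C3 = 18 (r>0 drops 1)
2. [ext C3·C4]  r_C3² + (2/3)r_C3 − 336 = 0  ⇒  r_C3 = 18 (r>0 drops 1)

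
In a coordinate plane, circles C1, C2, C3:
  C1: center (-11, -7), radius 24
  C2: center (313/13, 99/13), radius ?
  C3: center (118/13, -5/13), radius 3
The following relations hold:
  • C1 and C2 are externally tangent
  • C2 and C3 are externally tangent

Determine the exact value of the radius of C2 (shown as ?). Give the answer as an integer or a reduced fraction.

1. [ext C1·C2]  r_C2² + 48r_C2 − 868 = 0  ⇒  r_C2 = 14 (r>0 drops 1)
2. [ext C2·C3]  r_C2² + 6r_C2 − 280 = 0  ⇒  r_C2 = 14 (r>0 drops 1)

14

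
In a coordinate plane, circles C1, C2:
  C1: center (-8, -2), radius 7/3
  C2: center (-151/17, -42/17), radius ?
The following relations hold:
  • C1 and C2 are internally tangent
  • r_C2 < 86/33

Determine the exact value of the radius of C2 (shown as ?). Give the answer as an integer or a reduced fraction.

4/3

1. [int C1,C2]  r_C2² − (14/3)r_C2 + 40/9 = 0  ⇒  r_C2 = 4/3 or 10/3
2. given r_C2 < 86/33: keep 4/3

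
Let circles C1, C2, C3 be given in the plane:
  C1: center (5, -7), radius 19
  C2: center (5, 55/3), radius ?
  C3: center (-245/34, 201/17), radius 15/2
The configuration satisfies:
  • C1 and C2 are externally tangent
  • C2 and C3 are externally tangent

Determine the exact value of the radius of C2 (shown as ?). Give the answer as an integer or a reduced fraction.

19/3

1. [ext C1·C2]  r_C2² + 38r_C2 − 2527/9 = 0  ⇒  r_C2 = 19/3 (r>0 drops 1)
2. [ext C2·C3]  r_C2² + 15r_C2 − 1216/9 = 0  ⇒  r_C2 = 19/3 (r>0 drops 1)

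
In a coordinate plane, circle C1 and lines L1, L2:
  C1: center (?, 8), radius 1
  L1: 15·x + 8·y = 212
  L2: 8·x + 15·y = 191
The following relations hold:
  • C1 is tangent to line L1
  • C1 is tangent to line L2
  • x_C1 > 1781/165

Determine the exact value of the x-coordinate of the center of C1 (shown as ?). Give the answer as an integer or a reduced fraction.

11

1. [C1‖L1]  x_C1² − (296/15)x_C1 + 1441/15 = 0  ⇒  x_C1 = 131/15 or 11
2. [C1‖L2]  x_C1² − (71/4)x_C1 + 297/4 = 0  ⇒  x_C1 = 27/4 or 11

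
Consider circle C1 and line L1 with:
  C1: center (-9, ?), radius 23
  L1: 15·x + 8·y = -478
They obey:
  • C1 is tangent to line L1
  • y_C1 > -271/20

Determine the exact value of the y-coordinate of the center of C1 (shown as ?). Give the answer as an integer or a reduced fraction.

1. [C1‖L1]  y_C1² + (343/4)y_C1 − 1101/2 = 0  ⇒  y_C1 = -367/4 or 6
2. given y_C1 > -271/20: keep 6

6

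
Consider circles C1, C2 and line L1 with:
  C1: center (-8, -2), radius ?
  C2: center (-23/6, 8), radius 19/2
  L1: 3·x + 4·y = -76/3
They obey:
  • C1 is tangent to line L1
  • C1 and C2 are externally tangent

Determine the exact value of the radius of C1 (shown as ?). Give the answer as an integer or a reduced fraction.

4/3

1. [C1‖L1]  r_C1² − 16/9 = 0  ⇒  r_C1 = 4/3 (r>0 drops 1)
2. [ext C1·C2]  r_C1² + 19r_C1 − 244/9 = 0  ⇒  r_C1 = 4/3 (r>0 drops 1)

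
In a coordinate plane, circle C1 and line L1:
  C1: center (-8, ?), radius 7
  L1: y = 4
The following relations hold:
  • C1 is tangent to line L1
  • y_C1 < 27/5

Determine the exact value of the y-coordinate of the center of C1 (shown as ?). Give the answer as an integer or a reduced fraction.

1. [C1‖L1]  y_C1² − 8y_C1 − 33 = 0  ⇒  y_C1 = -3 or 11
2. given y_C1 < 27/5: keep -3

-3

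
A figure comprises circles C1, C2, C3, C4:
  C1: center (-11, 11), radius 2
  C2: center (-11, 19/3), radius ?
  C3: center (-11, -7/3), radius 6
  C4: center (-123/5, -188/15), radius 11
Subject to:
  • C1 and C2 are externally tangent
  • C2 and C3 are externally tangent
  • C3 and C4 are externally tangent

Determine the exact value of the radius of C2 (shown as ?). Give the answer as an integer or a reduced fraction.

8/3

1. [ext C1·C2]  r_C2² + 4r_C2 − 160/9 = 0  ⇒  r_C2 = 8/3 (r>0 drops 1)
2. [ext C2·C3]  r_C2² + 12r_C2 − 352/9 = 0  ⇒  r_C2 = 8/3 (r>0 drops 1)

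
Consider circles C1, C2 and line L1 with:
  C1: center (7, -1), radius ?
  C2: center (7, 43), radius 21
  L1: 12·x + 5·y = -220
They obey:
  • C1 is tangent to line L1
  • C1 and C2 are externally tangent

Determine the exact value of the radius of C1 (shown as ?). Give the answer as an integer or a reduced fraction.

1. [C1‖L1]  r_C1² − 529 = 0  ⇒  r_C1 = 23 (r>0 drops 1)
2. [ext C1·C2]  r_C1² + 42r_C1 − 1495 = 0  ⇒  r_C1 = 23 (r>0 drops 1)

23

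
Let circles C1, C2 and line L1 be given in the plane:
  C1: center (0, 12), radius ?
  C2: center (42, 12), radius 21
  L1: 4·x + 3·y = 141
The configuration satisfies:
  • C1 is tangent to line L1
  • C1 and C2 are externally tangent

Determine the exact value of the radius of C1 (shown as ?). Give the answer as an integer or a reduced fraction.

1. [C1‖L1]  r_C1² − 441 = 0  ⇒  r_C1 = 21 (r>0 drops 1)
2. [ext C1·C2]  r_C1² + 42r_C1 − 1323 = 0  ⇒  r_C1 = 21 (r>0 drops 1)

21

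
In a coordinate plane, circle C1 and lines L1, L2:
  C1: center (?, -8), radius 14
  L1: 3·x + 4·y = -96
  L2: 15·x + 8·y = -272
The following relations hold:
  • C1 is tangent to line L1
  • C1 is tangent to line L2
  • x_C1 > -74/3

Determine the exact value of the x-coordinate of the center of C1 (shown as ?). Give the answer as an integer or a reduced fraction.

1. [C1‖L1]  x_C1² + (128/3)x_C1 − 268/3 = 0  ⇒  x_C1 = -134/3 or 2
2. [C1‖L2]  x_C1² + (416/15)x_C1 − 892/15 = 0  ⇒  x_C1 = -446/15 or 2

2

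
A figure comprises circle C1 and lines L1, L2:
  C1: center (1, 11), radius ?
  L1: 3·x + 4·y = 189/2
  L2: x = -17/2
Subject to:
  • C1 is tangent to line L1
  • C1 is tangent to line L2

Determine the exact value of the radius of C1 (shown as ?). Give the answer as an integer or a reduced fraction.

1. [C1‖L1]  r_C1² − 361/4 = 0  ⇒  r_C1 = 19/2 (r>0 drops 1)
2. [C1‖L2]  r_C1² − 361/4 = 0  ⇒  r_C1 = 19/2 (r>0 drops 1)

19/2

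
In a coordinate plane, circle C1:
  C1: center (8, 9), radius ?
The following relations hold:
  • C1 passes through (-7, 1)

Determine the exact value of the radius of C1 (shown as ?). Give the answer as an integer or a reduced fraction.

1. [C1∋P]  r_C1² − 289 = 0  ⇒  r_C1 = 17 (r>0 drops 1)

17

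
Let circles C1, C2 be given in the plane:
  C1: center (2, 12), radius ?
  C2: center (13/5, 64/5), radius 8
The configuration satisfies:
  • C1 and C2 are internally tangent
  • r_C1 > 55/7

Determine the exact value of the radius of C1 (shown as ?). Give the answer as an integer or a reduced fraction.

1. [int C1,C2]  r_C1² − 16r_C1 + 63 = 0  ⇒  r_C1 = 7 or 9
2. given r_C1 > 55/7: keep 9

9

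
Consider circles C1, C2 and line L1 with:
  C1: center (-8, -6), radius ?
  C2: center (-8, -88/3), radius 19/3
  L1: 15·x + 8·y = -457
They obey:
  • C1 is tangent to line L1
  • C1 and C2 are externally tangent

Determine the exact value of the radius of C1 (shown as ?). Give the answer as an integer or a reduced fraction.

17

1. [C1‖L1]  r_C1² − 289 = 0  ⇒  r_C1 = 17 (r>0 drops 1)
2. [ext C1·C2]  r_C1² + (38/3)r_C1 − 1513/3 = 0  ⇒  r_C1 = 17 (r>0 drops 1)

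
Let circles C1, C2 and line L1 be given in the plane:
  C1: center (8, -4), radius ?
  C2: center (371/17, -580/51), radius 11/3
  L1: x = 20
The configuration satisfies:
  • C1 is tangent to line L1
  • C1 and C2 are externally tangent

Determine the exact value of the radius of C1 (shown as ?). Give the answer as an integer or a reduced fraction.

12

1. [C1‖L1]  r_C1² − 144 = 0  ⇒  r_C1 = 12 (r>0 drops 1)
2. [ext C1·C2]  r_C1² + (22/3)r_C1 − 232 = 0  ⇒  r_C1 = 12 (r>0 drops 1)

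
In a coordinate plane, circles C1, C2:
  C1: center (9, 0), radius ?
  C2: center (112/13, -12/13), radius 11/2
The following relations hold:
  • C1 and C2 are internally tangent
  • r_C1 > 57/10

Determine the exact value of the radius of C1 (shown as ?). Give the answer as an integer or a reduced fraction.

1. [int C1,C2]  r_C1² − 11r_C1 + 117/4 = 0  ⇒  r_C1 = 9/2 or 13/2
2. given r_C1 > 57/10: keep 13/2

13/2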